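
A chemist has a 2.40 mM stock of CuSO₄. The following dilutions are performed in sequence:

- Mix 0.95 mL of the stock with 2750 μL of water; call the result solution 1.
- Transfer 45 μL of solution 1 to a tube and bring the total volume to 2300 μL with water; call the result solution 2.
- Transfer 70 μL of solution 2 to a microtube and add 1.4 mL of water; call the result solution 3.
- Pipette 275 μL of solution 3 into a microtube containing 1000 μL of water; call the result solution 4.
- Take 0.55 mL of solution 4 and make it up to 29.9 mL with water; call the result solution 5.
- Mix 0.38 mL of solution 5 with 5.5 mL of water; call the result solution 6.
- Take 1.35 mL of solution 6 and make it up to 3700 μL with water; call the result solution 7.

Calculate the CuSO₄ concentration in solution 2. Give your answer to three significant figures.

0.0121 mM

Step 1: 0.95 mL + 2750 μL = 3.7 mL total → factor 3.7/0.95 = 3.8947
Step 2: 45 μL brought to 2300 μL → factor 2300/45 = 51.111
Dilution factor through solution 2 = 3.8947 × 51.111 = 199.06
[solution 2] = 2.40 mM / 199.06 = 0.0121 mM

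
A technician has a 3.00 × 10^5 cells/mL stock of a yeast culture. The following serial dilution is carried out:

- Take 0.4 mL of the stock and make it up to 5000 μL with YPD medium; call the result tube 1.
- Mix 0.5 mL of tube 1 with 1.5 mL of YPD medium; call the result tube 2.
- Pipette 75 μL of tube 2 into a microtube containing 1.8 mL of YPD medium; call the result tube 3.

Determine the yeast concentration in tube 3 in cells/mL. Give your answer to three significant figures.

240 cells/mL

Step 1: 0.4 mL brought to 5000 μL → factor 5/0.4 = 12.5
Step 2: 0.5 mL + 1.5 mL = 2 mL total → factor 2/0.5 = 4
Step 3: 75 μL + 1.8 mL = 1875 μL total → factor 1875/75 = 25
Overall dilution factor = 12.5 × 4 × 25 = 1250
Final = 3.00 × 10^5 cells/mL / 1250 = 240 cells/mL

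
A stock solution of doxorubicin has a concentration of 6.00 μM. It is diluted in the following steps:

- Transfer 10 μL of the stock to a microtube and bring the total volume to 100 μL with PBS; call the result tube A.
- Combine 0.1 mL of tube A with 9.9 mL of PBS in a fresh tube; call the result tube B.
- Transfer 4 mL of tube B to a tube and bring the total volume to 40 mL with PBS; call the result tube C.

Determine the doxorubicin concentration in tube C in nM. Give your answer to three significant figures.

0.600 nM

Step 1: 10 μL brought to 100 μL → factor 100/10 = 10
Step 2: 0.1 mL + 9.9 mL = 10 mL total → factor 10/0.1 = 100
Step 3: 4 mL brought to 40 mL → factor 40/4 = 10
Overall dilution factor = 10 × 100 × 10 = 10000
Final = 6.00 μM / 10000 = 0.0006000 μM = 0.600 nM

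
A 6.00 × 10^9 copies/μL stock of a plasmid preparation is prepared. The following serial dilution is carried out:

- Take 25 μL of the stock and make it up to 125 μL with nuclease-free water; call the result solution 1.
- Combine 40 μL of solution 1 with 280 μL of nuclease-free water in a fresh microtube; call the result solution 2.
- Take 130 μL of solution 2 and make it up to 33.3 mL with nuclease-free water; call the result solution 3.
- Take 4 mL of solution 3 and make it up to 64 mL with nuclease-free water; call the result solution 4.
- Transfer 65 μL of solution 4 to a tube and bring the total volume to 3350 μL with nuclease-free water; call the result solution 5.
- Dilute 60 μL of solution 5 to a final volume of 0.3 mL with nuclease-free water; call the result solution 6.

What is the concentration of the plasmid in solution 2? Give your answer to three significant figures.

1.50 × 10^8 copies/μL

Step 1: 25 μL brought to 125 μL → factor 125/25 = 5
Step 2: 40 μL + 280 μL = 320 μL total → factor 320/40 = 8
Dilution factor through solution 2 = 5 × 8 = 40
[solution 2] = 6.00 × 10^9 copies/μL / 40 = 1.50 × 10^8 copies/μL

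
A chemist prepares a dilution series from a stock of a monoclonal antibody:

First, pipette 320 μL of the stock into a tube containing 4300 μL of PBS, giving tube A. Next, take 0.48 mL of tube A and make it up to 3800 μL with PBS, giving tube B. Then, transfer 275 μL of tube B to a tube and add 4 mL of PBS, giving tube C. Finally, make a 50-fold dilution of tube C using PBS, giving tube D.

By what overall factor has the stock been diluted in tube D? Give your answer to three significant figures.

8.88 × 10^4

Step 1: 320 μL + 4300 μL = 4620 μL total → factor 4620/320 = 14.438
Step 2: 0.48 mL brought to 3800 μL → factor 3.8/0.48 = 7.9167
Step 3: 275 μL + 4 mL = 4275 μL total → factor 4275/275 = 15.545
Step 4: 50-fold → factor 50
Overall dilution factor = 14.438 × 7.9167 × 15.545 × 50 = 88840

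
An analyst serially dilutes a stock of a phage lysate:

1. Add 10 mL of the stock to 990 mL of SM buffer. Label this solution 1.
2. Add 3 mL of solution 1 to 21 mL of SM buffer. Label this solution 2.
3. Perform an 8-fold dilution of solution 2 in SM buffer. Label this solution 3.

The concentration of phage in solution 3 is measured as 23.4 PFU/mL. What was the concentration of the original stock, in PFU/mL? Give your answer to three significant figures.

Step 1: 10 mL + 990 mL = 1000 mL total → factor 1000/10 = 100
Step 2: 3 mL + 21 mL = 24 mL total → factor 24/3 = 8
Step 3: 8-fold → factor 8
Overall dilution factor = 100 × 8 × 8 = 6400
Stock = 23.4 PFU/mL × 6400 = 1.50 × 10^5 PFU/mL

1.50 × 10^5 PFU/mL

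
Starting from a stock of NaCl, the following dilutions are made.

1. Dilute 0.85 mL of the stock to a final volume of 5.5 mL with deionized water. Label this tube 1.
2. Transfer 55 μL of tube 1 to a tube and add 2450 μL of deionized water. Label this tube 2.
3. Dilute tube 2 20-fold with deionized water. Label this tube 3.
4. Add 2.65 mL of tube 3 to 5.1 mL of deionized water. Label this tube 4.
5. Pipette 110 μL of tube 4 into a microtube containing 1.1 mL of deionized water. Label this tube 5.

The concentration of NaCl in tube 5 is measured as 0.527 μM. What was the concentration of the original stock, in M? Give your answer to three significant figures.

0.0999 M

Step 1: 0.85 mL brought to 5.5 mL → factor 5.5/0.85 = 6.4706
Step 2: 55 μL + 2450 μL = 2505 μL total → factor 2505/55 = 45.545
Step 3: 20-fold → factor 20
Step 4: 2.65 mL + 5.1 mL = 7.75 mL total → factor 7.75/2.65 = 2.9245
Step 5: 110 μL + 1.1 mL = 1210 μL total → factor 1210/110 = 11
Overall dilution factor = 6.4706 × 45.545 × 20 × 2.9245 × 11 = 1.8961 × 10^5
Stock = 0.527 μM × 1.8961 × 10^5 = 9.993 × 10^4 μM = 0.0999 M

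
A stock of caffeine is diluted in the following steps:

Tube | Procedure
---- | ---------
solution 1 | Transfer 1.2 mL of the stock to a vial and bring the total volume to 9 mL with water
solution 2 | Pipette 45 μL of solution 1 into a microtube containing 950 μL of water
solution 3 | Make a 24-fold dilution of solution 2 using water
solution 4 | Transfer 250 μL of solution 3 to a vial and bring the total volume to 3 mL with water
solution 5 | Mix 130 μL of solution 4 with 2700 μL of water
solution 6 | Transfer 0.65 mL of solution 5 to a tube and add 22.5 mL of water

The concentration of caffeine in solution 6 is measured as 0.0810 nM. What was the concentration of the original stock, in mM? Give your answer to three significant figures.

Step 1: 1.2 mL brought to 9 mL → factor 9/1.2 = 7.5
Step 2: 45 μL + 950 μL = 995 μL total → factor 995/45 = 22.111
Step 3: 24-fold → factor 24
Step 4: 250 μL brought to 3 mL → factor 3000/250 = 12
Step 5: 130 μL + 2700 μL = 2830 μL total → factor 2830/130 = 21.769
Step 6: 0.65 mL + 22.5 mL = 23.15 mL total → factor 23.15/0.65 = 35.615
Overall dilution factor = 7.5 × 22.111 × 24 × 12 × 21.769 × 35.615 = 3.7029 × 10^7
Stock = 0.0810 nM × 3.7029 × 10^7 = 2.999 × 10^6 nM = 3.00 mM

3.00 mM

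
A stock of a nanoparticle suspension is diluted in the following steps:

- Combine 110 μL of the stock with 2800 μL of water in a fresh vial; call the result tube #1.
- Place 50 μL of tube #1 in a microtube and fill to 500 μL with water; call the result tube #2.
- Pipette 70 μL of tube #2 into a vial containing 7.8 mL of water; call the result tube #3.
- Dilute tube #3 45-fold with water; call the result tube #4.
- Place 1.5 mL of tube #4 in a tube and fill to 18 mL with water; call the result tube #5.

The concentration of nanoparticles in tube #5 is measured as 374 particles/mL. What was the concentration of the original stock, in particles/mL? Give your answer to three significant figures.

6.01 × 10^9 particles/mL

Step 1: 110 μL + 2800 μL = 2910 μL total → factor 2910/110 = 26.455
Step 2: 50 μL brought to 500 μL → factor 500/50 = 10
Step 3: 70 μL + 7.8 mL = 7870 μL total → factor 7870/70 = 112.43
Step 4: 45-fold → factor 45
Step 5: 1.5 mL brought to 18 mL → factor 18/1.5 = 12
Overall dilution factor = 26.455 × 10 × 112.43 × 45 × 12 = 1.6061 × 10^7
Stock = 374 particles/mL × 1.6061 × 10^7 = 6.01 × 10^9 particles/mL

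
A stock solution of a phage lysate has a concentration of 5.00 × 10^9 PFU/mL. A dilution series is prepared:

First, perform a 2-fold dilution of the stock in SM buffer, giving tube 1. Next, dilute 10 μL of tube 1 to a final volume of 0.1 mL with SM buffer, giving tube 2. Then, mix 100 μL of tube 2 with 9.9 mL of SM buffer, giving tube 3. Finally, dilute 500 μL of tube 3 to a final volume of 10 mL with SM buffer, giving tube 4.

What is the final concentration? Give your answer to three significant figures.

Step 1: 2-fold → factor 2
Step 2: 10 μL brought to 0.1 mL → factor 100/10 = 10
Step 3: 100 μL + 9.9 mL = 10000 μL total → factor 10000/100 = 100
Step 4: 500 μL brought to 10 mL → factor 10000/500 = 20
Overall dilution factor = 2 × 10 × 100 × 20 = 40000
Final = 5.00 × 10^9 PFU/mL / 40000 = 1.25 × 10^5 PFU/mL

1.25 × 10^5 PFU/mL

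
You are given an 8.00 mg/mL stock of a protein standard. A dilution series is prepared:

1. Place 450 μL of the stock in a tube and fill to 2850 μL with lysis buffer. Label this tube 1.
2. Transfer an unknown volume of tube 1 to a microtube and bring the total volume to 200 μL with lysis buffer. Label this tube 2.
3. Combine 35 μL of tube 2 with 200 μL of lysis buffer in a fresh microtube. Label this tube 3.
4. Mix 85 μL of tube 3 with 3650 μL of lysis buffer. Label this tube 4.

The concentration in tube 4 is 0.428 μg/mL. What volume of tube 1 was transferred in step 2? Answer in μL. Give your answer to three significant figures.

20.0 μL

Step 1: 450 μL brought to 2850 μL → factor 2850/450 = 6.3333
Step 2: v brought to 200 μL → factor = 200 μL/v
Step 3: 35 μL + 200 μL = 235 μL total → factor 235/35 = 6.7143
Step 4: 85 μL + 3650 μL = 3735 μL total → factor 3735/85 = 43.941
Product of known-step factors = 1868.5
Overall factor = 8.00 mg/mL / (0.428 μg/mL) = 18692
Step-2 factor = 18692 / 1868.5 = 10.003
v = 200 μL / 10.003 = 20.0 μL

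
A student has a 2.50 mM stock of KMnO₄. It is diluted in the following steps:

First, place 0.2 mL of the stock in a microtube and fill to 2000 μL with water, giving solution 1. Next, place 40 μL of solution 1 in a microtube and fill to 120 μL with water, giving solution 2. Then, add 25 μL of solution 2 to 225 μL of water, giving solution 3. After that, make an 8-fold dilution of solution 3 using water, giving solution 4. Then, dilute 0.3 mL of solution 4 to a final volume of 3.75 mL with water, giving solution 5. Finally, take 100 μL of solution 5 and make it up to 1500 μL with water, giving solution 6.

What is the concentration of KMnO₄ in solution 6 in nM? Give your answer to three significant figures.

Step 1: 0.2 mL brought to 2000 μL → factor 2/0.2 = 10
Step 2: 40 μL brought to 120 μL → factor 120/40 = 3
Step 3: 25 μL + 225 μL = 250 μL total → factor 250/25 = 10
Step 4: 8-fold → factor 8
Step 5: 0.3 mL brought to 3.75 mL → factor 3.75/0.3 = 12.5
Step 6: 100 μL brought to 1500 μL → factor 1500/100 = 15
Overall dilution factor = 10 × 3 × 10 × 8 × 12.5 × 15 = 4.5 × 10^5
Final = 2.50 mM / 4.5 × 10^5 = 5.556 × 10^-6 mM = 5.56 nM

5.56 nM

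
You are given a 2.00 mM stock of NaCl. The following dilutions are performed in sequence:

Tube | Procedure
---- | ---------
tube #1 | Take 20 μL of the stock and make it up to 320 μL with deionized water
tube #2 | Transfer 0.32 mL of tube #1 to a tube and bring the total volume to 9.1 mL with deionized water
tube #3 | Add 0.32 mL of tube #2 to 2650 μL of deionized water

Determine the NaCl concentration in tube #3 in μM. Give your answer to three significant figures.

0.474 μM

Step 1: 20 μL brought to 320 μL → factor 320/20 = 16
Step 2: 0.32 mL brought to 9.1 mL → factor 9.1/0.32 = 28.438
Step 3: 0.32 mL + 2650 μL = 2.97 mL total → factor 2.97/0.32 = 9.2812
Overall dilution factor = 16 × 28.438 × 9.2812 = 4223
Final = 2.00 mM / 4223 = 0.0004736 mM = 0.474 μM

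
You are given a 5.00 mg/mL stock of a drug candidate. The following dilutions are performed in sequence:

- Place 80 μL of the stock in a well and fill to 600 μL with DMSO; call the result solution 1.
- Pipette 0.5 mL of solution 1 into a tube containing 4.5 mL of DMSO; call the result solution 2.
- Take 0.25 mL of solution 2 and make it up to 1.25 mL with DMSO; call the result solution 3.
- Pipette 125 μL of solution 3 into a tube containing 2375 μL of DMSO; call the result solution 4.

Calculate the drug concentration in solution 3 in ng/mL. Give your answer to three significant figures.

1.33 × 10^4 ng/mL

Step 1: 80 μL brought to 600 μL → factor 600/80 = 7.5
Step 2: 0.5 mL + 4.5 mL = 5 mL total → factor 5/0.5 = 10
Step 3: 0.25 mL brought to 1.25 mL → factor 1.25/0.25 = 5
Dilution factor through solution 3 = 7.5 × 10 × 5 = 375
[solution 3] = 5.00 mg/mL / 375 = 0.01333 mg/mL = 1.33 × 10^4 ng/mL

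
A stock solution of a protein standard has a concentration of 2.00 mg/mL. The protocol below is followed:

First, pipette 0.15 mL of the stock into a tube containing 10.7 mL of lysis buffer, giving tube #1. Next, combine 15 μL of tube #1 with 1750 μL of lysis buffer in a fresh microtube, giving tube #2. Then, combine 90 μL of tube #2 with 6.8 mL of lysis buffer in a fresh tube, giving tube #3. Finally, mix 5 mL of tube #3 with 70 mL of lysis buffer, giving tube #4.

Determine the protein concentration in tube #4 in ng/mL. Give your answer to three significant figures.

Step 1: 0.15 mL + 10.7 mL = 10.85 mL total → factor 10.85/0.15 = 72.333
Step 2: 15 μL + 1750 μL = 1765 μL total → factor 1765/15 = 117.67
Step 3: 90 μL + 6.8 mL = 6890 μL total → factor 6890/90 = 76.556
Step 4: 5 mL + 70 mL = 75 mL total → factor 75/5 = 15
Overall dilution factor = 72.333 × 117.67 × 76.556 × 15 = 9.7737 × 10^6
Final = 2.00 mg/mL / 9.7737 × 10^6 = 2.046 × 10^-7 mg/mL = 0.205 ng/mL

0.205 ng/mL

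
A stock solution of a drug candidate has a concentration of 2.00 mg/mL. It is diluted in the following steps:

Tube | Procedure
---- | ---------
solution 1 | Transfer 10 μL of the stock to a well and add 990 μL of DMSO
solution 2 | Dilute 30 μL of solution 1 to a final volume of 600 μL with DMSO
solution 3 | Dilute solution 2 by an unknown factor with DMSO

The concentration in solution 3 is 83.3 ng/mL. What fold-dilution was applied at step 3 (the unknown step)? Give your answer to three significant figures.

12.0-fold

Step 1: 10 μL + 990 μL = 1000 μL total → factor 1000/10 = 100
Step 2: 30 μL brought to 600 μL → factor 600/30 = 20
Step 3: unknown factor x
Product of known-step factors = 2000
Overall factor = 2.00 mg/mL / (83.3 ng/mL) = 24010
x = 24010 / 2000 = 12.0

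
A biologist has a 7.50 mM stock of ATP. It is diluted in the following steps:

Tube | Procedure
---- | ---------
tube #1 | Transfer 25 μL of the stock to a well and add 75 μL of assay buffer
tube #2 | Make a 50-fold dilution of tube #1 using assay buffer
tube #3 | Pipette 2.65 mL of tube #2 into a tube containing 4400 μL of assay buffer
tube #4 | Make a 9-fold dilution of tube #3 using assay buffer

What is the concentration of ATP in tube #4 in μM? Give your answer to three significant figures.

Step 1: 25 μL + 75 μL = 100 μL total → factor 100/25 = 4
Step 2: 50-fold → factor 50
Step 3: 2.65 mL + 4400 μL = 7.05 mL total → factor 7.05/2.65 = 2.6604
Step 4: 9-fold → factor 9
Overall dilution factor = 4 × 50 × 2.6604 × 9 = 4788.7
Final = 7.50 mM / 4788.7 = 0.001566 mM = 1.57 μM

1.57 μM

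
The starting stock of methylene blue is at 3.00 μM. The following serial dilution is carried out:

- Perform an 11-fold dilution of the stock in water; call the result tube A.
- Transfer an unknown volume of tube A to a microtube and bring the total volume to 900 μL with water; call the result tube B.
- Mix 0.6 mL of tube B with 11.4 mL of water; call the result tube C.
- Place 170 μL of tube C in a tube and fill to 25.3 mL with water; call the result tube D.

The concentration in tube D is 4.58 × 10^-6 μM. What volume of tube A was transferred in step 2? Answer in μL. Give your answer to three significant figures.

Step 1: 11-fold → factor 11
Step 2: v brought to 900 μL → factor = 900 μL/v
Step 3: 0.6 mL + 11.4 mL = 12 mL total → factor 12/0.6 = 20
Step 4: 170 μL brought to 25.3 mL → factor 25300/170 = 148.82
Product of known-step factors = 32741
Overall factor = 3.00 μM / (4.58 × 10^-6 μM) = 6.5502 × 10^5
Step-2 factor = 6.5502 × 10^5 / 32741 = 20.006
v = 900 μL / 20.006 = 45.0 μL

45.0 μL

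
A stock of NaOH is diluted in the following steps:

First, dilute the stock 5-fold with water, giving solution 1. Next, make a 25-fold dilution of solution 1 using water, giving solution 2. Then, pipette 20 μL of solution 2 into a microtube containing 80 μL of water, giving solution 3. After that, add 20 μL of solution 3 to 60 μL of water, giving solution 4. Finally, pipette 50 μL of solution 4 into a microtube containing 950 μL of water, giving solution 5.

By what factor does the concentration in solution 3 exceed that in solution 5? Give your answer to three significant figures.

Step 1: 5-fold → factor 5
Step 2: 25-fold → factor 25
Step 3: 20 μL + 80 μL = 100 μL total → factor 100/20 = 5
Step 4: 20 μL + 60 μL = 80 μL total → factor 80/20 = 4
Step 5: 50 μL + 950 μL = 1000 μL total → factor 1000/50 = 20
Dilution factor to solution 3 = 625; to solution 5 = 50000
[solution 3]/[solution 5] = (factor to solution 5)/(factor to solution 3) = 50000/625 = 80.0

80.0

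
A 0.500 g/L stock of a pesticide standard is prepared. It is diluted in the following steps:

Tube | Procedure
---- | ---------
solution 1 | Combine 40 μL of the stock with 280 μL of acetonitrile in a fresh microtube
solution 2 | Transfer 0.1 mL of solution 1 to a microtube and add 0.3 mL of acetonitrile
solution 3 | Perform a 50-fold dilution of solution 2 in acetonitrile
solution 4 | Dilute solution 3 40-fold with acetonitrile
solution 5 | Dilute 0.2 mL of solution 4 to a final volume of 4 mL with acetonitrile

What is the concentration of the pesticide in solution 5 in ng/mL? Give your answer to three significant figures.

0.391 ng/mL

Step 1: 40 μL + 280 μL = 320 μL total → factor 320/40 = 8
Step 2: 0.1 mL + 0.3 mL = 0.4 mL total → factor 0.4/0.1 = 4
Step 3: 50-fold → factor 50
Step 4: 40-fold → factor 40
Step 5: 0.2 mL brought to 4 mL → factor 4/0.2 = 20
Overall dilution factor = 8 × 4 × 50 × 40 × 20 = 1.28 × 10^6
Final = 0.500 g/L / 1.28 × 10^6 = 3.906 × 10^-7 g/L = 0.391 ng/mL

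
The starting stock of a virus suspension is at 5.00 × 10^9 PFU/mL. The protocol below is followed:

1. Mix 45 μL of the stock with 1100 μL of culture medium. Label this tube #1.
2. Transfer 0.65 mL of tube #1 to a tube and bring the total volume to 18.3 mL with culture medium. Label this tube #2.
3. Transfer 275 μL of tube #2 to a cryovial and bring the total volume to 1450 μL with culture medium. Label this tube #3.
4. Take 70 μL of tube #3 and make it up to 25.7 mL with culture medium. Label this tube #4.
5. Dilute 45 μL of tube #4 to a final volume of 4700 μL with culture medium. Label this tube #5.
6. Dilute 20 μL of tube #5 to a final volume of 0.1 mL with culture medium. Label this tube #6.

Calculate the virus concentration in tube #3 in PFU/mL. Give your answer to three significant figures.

1.32 × 10^6 PFU/mL

Step 1: 45 μL + 1100 μL = 1145 μL total → factor 1145/45 = 25.444
Step 2: 0.65 mL brought to 18.3 mL → factor 18.3/0.65 = 28.154
Step 3: 275 μL brought to 1450 μL → factor 1450/275 = 5.2727
Dilution factor through tube #3 = 25.444 × 28.154 × 5.2727 = 3777.2
[tube #3] = 5.00 × 10^9 PFU/mL / 3777.2 = 1.32 × 10^6 PFU/mL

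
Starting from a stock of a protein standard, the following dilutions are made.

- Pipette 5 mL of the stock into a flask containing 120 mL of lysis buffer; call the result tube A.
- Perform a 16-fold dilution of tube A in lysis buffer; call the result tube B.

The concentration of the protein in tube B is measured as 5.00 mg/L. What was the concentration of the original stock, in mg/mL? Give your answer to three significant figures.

Step 1: 5 mL + 120 mL = 125 mL total → factor 125/5 = 25
Step 2: 16-fold → factor 16
Overall dilution factor = 25 × 16 = 400
Stock = 5.00 mg/L × 400 = 2000 mg/L = 2.00 mg/mL

2.00 mg/mL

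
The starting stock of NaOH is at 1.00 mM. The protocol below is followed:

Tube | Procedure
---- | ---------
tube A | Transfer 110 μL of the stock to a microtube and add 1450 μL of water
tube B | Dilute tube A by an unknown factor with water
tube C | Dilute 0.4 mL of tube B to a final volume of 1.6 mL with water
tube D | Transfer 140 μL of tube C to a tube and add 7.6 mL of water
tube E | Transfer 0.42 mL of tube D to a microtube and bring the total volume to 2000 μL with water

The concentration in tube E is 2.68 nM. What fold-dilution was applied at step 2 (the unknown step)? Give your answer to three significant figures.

Step 1: 110 μL + 1450 μL = 1560 μL total → factor 1560/110 = 14.182
Step 2: unknown factor x
Step 3: 0.4 mL brought to 1.6 mL → factor 1.6/0.4 = 4
Step 4: 140 μL + 7.6 mL = 7740 μL total → factor 7740/140 = 55.286
Step 5: 0.42 mL brought to 2000 μL → factor 2/0.42 = 4.7619
Product of known-step factors = 14934
Overall factor = 1.00 mM / (2.68 nM) = 3.7313 × 10^5
x = 3.7313 × 10^5 / 14934 = 25.0

25.0-fold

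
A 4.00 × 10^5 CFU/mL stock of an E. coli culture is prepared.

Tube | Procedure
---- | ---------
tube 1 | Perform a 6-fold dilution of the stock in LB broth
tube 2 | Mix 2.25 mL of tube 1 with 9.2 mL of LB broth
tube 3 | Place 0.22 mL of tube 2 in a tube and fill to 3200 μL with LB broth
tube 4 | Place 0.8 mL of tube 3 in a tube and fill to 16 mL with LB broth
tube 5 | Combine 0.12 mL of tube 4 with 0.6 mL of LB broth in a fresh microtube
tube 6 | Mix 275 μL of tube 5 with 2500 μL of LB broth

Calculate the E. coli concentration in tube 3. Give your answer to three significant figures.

901 CFU/mL

Step 1: 6-fold → factor 6
Step 2: 2.25 mL + 9.2 mL = 11.45 mL total → factor 11.45/2.25 = 5.0889
Step 3: 0.22 mL brought to 3200 μL → factor 3.2/0.22 = 14.545
Dilution factor through tube 3 = 6 × 5.0889 × 14.545 = 444.12
[tube 3] = 4.00 × 10^5 CFU/mL / 444.12 = 901 CFU/mL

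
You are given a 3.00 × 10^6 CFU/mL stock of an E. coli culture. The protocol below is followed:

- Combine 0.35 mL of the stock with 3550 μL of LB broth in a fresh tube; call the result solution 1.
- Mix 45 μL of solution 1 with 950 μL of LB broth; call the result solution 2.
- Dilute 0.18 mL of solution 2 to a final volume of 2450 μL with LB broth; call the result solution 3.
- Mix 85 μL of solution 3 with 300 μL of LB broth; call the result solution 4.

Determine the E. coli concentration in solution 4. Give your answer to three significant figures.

Step 1: 0.35 mL + 3550 μL = 3.9 mL total → factor 3.9/0.35 = 11.143
Step 2: 45 μL + 950 μL = 995 μL total → factor 995/45 = 22.111
Step 3: 0.18 mL brought to 2450 μL → factor 2.45/0.18 = 13.611
Step 4: 85 μL + 300 μL = 385 μL total → factor 385/85 = 4.5294
Overall dilution factor = 11.143 × 22.111 × 13.611 × 4.5294 = 15189
Final = 3.00 × 10^6 CFU/mL / 15189 = 198 CFU/mL

198 CFU/mL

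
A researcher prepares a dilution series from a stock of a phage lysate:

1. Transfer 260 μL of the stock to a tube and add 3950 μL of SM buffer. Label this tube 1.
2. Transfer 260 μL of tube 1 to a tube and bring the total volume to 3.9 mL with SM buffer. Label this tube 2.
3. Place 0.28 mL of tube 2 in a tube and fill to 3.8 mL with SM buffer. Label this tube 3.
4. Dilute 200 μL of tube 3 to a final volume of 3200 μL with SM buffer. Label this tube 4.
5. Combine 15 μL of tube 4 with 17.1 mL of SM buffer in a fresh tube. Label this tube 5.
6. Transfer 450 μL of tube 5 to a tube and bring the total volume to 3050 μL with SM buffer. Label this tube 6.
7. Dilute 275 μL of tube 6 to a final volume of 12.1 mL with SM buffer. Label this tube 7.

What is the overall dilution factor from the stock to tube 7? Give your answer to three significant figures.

1.79 × 10^10

Step 1: 260 μL + 3950 μL = 4210 μL total → factor 4210/260 = 16.192
Step 2: 260 μL brought to 3.9 mL → factor 3900/260 = 15
Step 3: 0.28 mL brought to 3.8 mL → factor 3.8/0.28 = 13.571
Step 4: 200 μL brought to 3200 μL → factor 3200/200 = 16
Step 5: 15 μL + 17.1 mL = 17115 μL total → factor 17115/15 = 1141
Step 6: 450 μL brought to 3050 μL → factor 3050/450 = 6.7778
Step 7: 275 μL brought to 12.1 mL → factor 12100/275 = 44
Overall dilution factor = 16.192 × 15 × 13.571 × 16 × 1141 × 6.7778 × 44 = 1.7946 × 10^10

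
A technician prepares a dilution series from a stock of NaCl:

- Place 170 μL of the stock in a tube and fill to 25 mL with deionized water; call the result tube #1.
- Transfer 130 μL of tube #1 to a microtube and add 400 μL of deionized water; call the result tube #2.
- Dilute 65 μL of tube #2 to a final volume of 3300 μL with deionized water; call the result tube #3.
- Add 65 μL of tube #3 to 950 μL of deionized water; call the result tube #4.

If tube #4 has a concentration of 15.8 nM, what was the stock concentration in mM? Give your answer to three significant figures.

7.51 mM

Step 1: 170 μL brought to 25 mL → factor 25000/170 = 147.06
Step 2: 130 μL + 400 μL = 530 μL total → factor 530/130 = 4.0769
Step 3: 65 μL brought to 3300 μL → factor 3300/65 = 50.769
Step 4: 65 μL + 950 μL = 1015 μL total → factor 1015/65 = 15.615
Overall dilution factor = 147.06 × 4.0769 × 50.769 × 15.615 = 4.7531 × 10^5
Stock = 15.8 nM × 4.7531 × 10^5 = 7.510 × 10^6 nM = 7.51 mM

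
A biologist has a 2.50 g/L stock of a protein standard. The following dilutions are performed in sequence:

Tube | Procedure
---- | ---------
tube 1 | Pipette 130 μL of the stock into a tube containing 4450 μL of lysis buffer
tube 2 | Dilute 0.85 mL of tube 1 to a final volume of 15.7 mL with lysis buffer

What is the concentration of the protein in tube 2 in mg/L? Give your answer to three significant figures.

Step 1: 130 μL + 4450 μL = 4580 μL total → factor 4580/130 = 35.231
Step 2: 0.85 mL brought to 15.7 mL → factor 15.7/0.85 = 18.471
Overall dilution factor = 35.231 × 18.471 = 650.73
Final = 2.50 g/L / 650.73 = 0.003842 g/L = 3.84 mg/L

3.84 mg/L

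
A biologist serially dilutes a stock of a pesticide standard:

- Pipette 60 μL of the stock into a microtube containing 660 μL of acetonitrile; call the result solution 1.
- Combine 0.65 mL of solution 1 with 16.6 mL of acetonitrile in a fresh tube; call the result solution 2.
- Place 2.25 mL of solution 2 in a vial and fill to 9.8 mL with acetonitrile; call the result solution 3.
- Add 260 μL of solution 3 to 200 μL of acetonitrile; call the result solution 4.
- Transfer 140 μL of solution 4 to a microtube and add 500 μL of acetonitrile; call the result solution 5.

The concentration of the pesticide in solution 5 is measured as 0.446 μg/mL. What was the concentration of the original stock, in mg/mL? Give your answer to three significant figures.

5.00 mg/mL

Step 1: 60 μL + 660 μL = 720 μL total → factor 720/60 = 12
Step 2: 0.65 mL + 16.6 mL = 17.25 mL total → factor 17.25/0.65 = 26.538
Step 3: 2.25 mL brought to 9.8 mL → factor 9.8/2.25 = 4.3556
Step 4: 260 μL + 200 μL = 460 μL total → factor 460/260 = 1.7692
Step 5: 140 μL + 500 μL = 640 μL total → factor 640/140 = 4.5714
Overall dilution factor = 12 × 26.538 × 4.3556 × 1.7692 × 4.5714 = 11219
Stock = 0.446 μg/mL × 11219 = 5003 μg/mL = 5.00 mg/mL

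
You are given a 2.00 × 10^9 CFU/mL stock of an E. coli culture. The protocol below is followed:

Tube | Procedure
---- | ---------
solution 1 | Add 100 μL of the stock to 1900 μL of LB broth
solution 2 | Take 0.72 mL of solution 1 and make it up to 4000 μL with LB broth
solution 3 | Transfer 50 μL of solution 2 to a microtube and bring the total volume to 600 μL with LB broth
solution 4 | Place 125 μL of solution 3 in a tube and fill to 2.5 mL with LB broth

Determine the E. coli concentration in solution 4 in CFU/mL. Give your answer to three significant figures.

Step 1: 100 μL + 1900 μL = 2000 μL total → factor 2000/100 = 20
Step 2: 0.72 mL brought to 4000 μL → factor 4/0.72 = 5.5556
Step 3: 50 μL brought to 600 μL → factor 600/50 = 12
Step 4: 125 μL brought to 2.5 mL → factor 2500/125 = 20
Overall dilution factor = 20 × 5.5556 × 12 × 20 = 26667
Final = 2.00 × 10^9 CFU/mL / 26667 = 7.50 × 10^4 CFU/mL

7.50 × 10^4 CFU/mL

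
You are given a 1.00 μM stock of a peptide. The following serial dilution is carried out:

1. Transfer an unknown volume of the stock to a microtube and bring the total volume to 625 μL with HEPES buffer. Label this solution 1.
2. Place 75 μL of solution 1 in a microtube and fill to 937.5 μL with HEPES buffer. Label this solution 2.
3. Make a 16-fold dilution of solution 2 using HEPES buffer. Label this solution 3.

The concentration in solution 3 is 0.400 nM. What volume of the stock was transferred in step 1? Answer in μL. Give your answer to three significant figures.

Step 1: v brought to 625 μL → factor = 625 μL/v
Step 2: 75 μL brought to 937.5 μL → factor 937.5/75 = 12.5
Step 3: 16-fold → factor 16
Product of known-step factors = 200
Overall factor = 1.00 μM / (0.400 nM) = 2500
Step-1 factor = 2500 / 200 = 12.5
v = 625 μL / 12.5 = 50.0 μL

50.0 μL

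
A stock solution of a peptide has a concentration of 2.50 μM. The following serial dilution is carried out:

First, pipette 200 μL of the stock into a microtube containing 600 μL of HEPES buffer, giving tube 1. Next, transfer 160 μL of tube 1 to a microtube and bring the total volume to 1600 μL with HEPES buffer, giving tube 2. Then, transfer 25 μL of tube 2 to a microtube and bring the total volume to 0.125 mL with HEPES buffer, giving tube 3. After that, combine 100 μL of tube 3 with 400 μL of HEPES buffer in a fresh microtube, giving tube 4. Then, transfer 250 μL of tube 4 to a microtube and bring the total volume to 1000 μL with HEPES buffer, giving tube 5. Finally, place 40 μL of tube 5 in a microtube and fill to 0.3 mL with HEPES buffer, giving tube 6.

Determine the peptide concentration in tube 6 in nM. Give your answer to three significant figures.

Step 1: 200 μL + 600 μL = 800 μL total → factor 800/200 = 4
Step 2: 160 μL brought to 1600 μL → factor 1600/160 = 10
Step 3: 25 μL brought to 0.125 mL → factor 125/25 = 5
Step 4: 100 μL + 400 μL = 500 μL total → factor 500/100 = 5
Step 5: 250 μL brought to 1000 μL → factor 1000/250 = 4
Step 6: 40 μL brought to 0.3 mL → factor 300/40 = 7.5
Overall dilution factor = 4 × 10 × 5 × 5 × 4 × 7.5 = 30000
Final = 2.50 μM / 30000 = 8.333 × 10^-5 μM = 0.0833 nM

0.0833 nM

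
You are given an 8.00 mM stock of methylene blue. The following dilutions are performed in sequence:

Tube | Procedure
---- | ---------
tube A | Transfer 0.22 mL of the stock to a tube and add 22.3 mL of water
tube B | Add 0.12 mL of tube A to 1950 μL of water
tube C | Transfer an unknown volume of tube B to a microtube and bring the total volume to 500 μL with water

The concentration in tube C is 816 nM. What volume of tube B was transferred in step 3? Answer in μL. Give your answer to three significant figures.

90.1 μL

Step 1: 0.22 mL + 22.3 mL = 22.52 mL total → factor 22.52/0.22 = 102.36
Step 2: 0.12 mL + 1950 μL = 2.07 mL total → factor 2.07/0.12 = 17.25
Step 3: v brought to 500 μL → factor = 500 μL/v
Product of known-step factors = 1765.8
Overall factor = 8.00 mM / (816 nM) = 9803.9
Step-3 factor = 9803.9 / 1765.8 = 5.5522
v = 500 μL / 5.5522 = 90.1 μL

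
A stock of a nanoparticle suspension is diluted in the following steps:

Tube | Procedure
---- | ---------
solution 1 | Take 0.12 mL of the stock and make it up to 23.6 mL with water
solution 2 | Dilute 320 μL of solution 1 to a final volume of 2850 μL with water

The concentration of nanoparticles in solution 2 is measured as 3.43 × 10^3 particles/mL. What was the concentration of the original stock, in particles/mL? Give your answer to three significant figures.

Step 1: 0.12 mL brought to 23.6 mL → factor 23.6/0.12 = 196.67
Step 2: 320 μL brought to 2850 μL → factor 2850/320 = 8.9062
Overall dilution factor = 196.67 × 8.9062 = 1751.6
Stock = 3.43 × 10^3 particles/mL × 1751.6 = 6.01 × 10^6 particles/mL

6.01 × 10^6 particles/mL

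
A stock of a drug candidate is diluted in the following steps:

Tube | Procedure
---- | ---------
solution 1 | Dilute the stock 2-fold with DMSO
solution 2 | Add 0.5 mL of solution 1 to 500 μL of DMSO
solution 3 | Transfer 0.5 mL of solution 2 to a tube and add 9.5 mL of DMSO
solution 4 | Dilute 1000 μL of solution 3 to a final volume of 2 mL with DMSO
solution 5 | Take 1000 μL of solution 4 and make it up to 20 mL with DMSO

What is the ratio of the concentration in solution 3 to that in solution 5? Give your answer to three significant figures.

40.0

Step 1: 2-fold → factor 2
Step 2: 0.5 mL + 500 μL = 1 mL total → factor 1/0.5 = 2
Step 3: 0.5 mL + 9.5 mL = 10 mL total → factor 10/0.5 = 20
Step 4: 1000 μL brought to 2 mL → factor 2000/1000 = 2
Step 5: 1000 μL brought to 20 mL → factor 20000/1000 = 20
Dilution factor to solution 3 = 80; to solution 5 = 3200
[solution 3]/[solution 5] = (factor to solution 5)/(factor to solution 3) = 3200/80 = 40.0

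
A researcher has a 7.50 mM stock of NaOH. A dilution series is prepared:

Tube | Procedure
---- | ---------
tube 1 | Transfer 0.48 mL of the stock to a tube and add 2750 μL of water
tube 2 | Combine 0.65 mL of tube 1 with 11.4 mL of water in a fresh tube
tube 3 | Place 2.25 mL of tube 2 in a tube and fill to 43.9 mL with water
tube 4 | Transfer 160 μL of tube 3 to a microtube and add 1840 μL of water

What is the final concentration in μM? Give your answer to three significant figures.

Step 1: 0.48 mL + 2750 μL = 3.23 mL total → factor 3.23/0.48 = 6.7292
Step 2: 0.65 mL + 11.4 mL = 12.05 mL total → factor 12.05/0.65 = 18.538
Step 3: 2.25 mL brought to 43.9 mL → factor 43.9/2.25 = 19.511
Step 4: 160 μL + 1840 μL = 2000 μL total → factor 2000/160 = 12.5
Overall dilution factor = 6.7292 × 18.538 × 19.511 × 12.5 = 30425
Final = 7.50 mM / 30425 = 0.0002465 mM = 0.247 μM

0.247 μM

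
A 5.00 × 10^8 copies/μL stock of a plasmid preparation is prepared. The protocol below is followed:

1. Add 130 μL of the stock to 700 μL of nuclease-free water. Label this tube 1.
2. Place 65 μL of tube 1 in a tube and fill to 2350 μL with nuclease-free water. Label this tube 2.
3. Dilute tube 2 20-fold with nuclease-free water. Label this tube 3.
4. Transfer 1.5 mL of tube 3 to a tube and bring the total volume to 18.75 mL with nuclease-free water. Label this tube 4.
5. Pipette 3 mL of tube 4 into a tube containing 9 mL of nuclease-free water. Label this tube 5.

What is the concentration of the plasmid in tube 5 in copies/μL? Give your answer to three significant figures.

Step 1: 130 μL + 700 μL = 830 μL total → factor 830/130 = 6.3846
Step 2: 65 μL brought to 2350 μL → factor 2350/65 = 36.154
Step 3: 20-fold → factor 20
Step 4: 1.5 mL brought to 18.75 mL → factor 18.75/1.5 = 12.5
Step 5: 3 mL + 9 mL = 12 mL total → factor 12/3 = 4
Overall dilution factor = 6.3846 × 36.154 × 20 × 12.5 × 4 = 2.3083 × 10^5
Final = 5.00 × 10^8 copies/μL / 2.3083 × 10^5 = 2.17 × 10^3 copies/μL

2.17 × 10^3 copies/μL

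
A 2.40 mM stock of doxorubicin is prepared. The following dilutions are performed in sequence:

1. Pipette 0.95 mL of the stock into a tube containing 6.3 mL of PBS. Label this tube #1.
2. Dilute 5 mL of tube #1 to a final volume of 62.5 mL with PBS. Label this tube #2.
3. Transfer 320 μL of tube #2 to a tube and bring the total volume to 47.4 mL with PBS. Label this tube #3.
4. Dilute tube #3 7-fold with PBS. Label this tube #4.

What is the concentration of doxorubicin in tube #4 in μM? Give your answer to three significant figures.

0.0243 μM

Step 1: 0.95 mL + 6.3 mL = 7.25 mL total → factor 7.25/0.95 = 7.6316
Step 2: 5 mL brought to 62.5 mL → factor 62.5/5 = 12.5
Step 3: 320 μL brought to 47.4 mL → factor 47400/320 = 148.12
Step 4: 7-fold → factor 7
Overall dilution factor = 7.6316 × 12.5 × 148.12 × 7 = 98912
Final = 2.40 mM / 98912 = 2.426 × 10^-5 mM = 0.0243 μM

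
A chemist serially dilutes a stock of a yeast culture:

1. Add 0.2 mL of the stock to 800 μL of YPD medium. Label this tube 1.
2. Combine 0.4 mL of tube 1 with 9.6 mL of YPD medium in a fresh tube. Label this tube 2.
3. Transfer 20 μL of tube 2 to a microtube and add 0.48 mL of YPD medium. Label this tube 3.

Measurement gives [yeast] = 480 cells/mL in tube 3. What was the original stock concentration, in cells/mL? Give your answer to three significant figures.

Step 1: 0.2 mL + 800 μL = 1 mL total → factor 1/0.2 = 5
Step 2: 0.4 mL + 9.6 mL = 10 mL total → factor 10/0.4 = 25
Step 3: 20 μL + 0.48 mL = 500 μL total → factor 500/20 = 25
Overall dilution factor = 5 × 25 × 25 = 3125
Stock = 480 cells/mL × 3125 = 1.50 × 10^6 cells/mL

1.50 × 10^6 cells/mL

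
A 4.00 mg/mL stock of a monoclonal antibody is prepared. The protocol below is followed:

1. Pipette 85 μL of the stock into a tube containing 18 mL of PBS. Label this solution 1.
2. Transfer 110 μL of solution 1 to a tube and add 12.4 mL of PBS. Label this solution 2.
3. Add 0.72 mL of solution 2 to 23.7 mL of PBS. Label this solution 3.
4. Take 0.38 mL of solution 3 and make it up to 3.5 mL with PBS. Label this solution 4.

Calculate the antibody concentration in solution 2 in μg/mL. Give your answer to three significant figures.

Step 1: 85 μL + 18 mL = 18085 μL total → factor 18085/85 = 212.76
Step 2: 110 μL + 12.4 mL = 12510 μL total → factor 12510/110 = 113.73
Dilution factor through solution 2 = 212.76 × 113.73 = 24197
[solution 2] = 4.00 mg/mL / 24197 = 0.0001653 mg/mL = 0.165 μg/mL

0.165 μg/mL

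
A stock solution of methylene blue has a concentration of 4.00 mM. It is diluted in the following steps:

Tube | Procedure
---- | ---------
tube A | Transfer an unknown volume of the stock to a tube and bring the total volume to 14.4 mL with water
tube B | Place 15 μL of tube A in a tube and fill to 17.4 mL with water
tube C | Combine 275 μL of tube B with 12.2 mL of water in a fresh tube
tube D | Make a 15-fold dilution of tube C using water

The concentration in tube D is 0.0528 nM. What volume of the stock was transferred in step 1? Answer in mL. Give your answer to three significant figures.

Step 1: v brought to 14.4 mL → factor = 14.4 mL/v
Step 2: 15 μL brought to 17.4 mL → factor 17400/15 = 1160
Step 3: 275 μL + 12.2 mL = 12475 μL total → factor 12475/275 = 45.364
Step 4: 15-fold → factor 15
Product of known-step factors = 7.8933 × 10^5
Overall factor = 4.00 mM / (0.0528 nM) = 7.5758 × 10^7
Step-1 factor = 7.5758 × 10^7 / 7.8933 × 10^5 = 95.977
v = 14.4 mL / 95.977 = 0.150 mL

0.150 mL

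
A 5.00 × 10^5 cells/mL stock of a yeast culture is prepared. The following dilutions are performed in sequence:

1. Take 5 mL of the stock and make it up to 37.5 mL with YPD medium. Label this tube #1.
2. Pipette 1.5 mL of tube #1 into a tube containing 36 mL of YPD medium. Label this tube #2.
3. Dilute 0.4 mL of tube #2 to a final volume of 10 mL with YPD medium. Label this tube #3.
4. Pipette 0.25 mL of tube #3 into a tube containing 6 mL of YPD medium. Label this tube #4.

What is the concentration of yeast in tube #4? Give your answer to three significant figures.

4.27 cells/mL

Step 1: 5 mL brought to 37.5 mL → factor 37.5/5 = 7.5
Step 2: 1.5 mL + 36 mL = 37.5 mL total → factor 37.5/1.5 = 25
Step 3: 0.4 mL brought to 10 mL → factor 10/0.4 = 25
Step 4: 0.25 mL + 6 mL = 6.25 mL total → factor 6.25/0.25 = 25
Dilution factor through tube #4 = 7.5 × 25 × 25 × 25 = 1.1719 × 10^5
[tube #4] = 5.00 × 10^5 cells/mL / 1.1719 × 10^5 = 4.27 cells/mL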